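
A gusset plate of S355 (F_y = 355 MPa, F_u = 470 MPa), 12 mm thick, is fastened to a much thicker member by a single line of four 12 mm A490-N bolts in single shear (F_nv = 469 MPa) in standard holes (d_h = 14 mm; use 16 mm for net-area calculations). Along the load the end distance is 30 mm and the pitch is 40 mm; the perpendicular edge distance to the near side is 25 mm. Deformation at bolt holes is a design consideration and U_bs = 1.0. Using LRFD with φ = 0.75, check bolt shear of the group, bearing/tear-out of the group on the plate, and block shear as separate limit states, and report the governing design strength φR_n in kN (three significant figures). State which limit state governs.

Bolt shear: A_b = π·12²/4 = 113.1 mm²; R_n = 469 × 113.1 × 4 × 1 / 1000 = 212.2 kN → 0.75 × 212.2 = 159 kN.
Bearing: edge l_c = 23, r_n = 155.7 kN; interior l_c = 26, r_n = 162.4 kN; R_n = 155.7 + 3·162.4 = 643 kN → 482 kN.
Block shear: A_gv = 1800, A_nv = 1128, A_nt = 204 mm²; R_n = min(0.6F_uA_nv, 0.6F_yA_gv) + U_bs·F_u·A_nt = 414 kN → 310 kN.
Bolt shear governs: 159 kN.

159 kN (bolt shear governs)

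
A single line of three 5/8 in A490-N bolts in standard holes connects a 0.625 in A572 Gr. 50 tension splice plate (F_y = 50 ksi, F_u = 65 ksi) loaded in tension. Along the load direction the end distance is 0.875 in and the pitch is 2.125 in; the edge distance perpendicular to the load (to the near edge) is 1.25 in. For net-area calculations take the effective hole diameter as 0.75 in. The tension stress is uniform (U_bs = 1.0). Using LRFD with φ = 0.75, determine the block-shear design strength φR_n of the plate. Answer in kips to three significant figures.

Shear plane L_v = 0.875 + 2·2.125 = 5.125 in; A_gv = 5.125 × 0.625 = 3.203 in².
A_nv = (5.125 − 2.5·0.75) × 0.625 = 2.031 in².
A_nt = (1.25 − 0.5·0.75) × 0.625 = 0.5469 in².
0.6 F_u A_nv = 79.22 kips; 0.6 F_y A_gv = 96.09 kips → shear rupture governs the shear term.
R_n = 79.22 + 1.0 × 65 × 0.5469 = 114.8 kips.
Design strength φR_n = 0.75 × 114.8 = 86.1 kips.

86.1 kips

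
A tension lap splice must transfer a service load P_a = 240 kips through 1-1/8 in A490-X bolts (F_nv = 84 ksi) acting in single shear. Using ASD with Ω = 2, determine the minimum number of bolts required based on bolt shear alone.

A_b = π·1.125²/4 = 0.994 in².
Per-bolt allowable strength R_n/Ω = 84 × 0.994 × 1 / 2 = 41.75 kips.
n ≥ 240 / 41.75 = 5.749 → use 6 bolts.

6 bolts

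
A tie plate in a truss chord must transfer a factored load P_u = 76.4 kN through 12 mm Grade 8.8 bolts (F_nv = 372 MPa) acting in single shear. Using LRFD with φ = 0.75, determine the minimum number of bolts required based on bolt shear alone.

A_b = π·12²/4 = 113.1 mm².
Per-bolt design strength φR_n = 0.75 × 372 × 113.1 × 1 / 1000 = 31.55 kN.
n ≥ 76.4 / 31.55 = 2.421 → use 3 bolts.

3 bolts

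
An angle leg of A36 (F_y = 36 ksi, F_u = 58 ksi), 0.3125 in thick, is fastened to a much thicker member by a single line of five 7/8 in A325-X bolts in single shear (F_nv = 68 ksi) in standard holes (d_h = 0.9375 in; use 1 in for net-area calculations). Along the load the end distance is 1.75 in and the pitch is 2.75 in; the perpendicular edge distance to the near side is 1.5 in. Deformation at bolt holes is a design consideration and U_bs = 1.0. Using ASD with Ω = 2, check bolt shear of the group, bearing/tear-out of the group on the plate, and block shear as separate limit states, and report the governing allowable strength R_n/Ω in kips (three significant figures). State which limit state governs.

52.1 kips (block shear governs)

Bolt shear: A_b = π·0.875²/4 = 0.6013 in²; R_n = 68 × 0.6013 × 5 × 1 = 204.4 kips → 204.4 / 2 = 102 kips.
Bearing: edge l_c = 1.281, r_n = 27.87 kips; interior l_c = 1.812, r_n = 38.06 kips; R_n = 27.87 + 4·38.06 = 180.1 kips → 90.1 kips.
Block shear: A_gv = 3.984, A_nv = 2.578, A_nt = 0.3125 in²; R_n = min(0.6F_uA_nv, 0.6F_yA_gv) + U_bs·F_u·A_nt = 104.2 kips → 52.1 kips.
Block shear governs: 52.1 kips.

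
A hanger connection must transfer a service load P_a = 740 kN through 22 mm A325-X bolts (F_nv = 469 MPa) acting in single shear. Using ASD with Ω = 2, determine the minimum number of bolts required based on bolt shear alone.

A_b = π·22²/4 = 380.1 mm².
Per-bolt allowable strength R_n/Ω = 469 × 380.1 × 1 / 1000 / 2 = 89.14 kN.
n ≥ 740 / 89.14 = 8.301 → use 9 bolts.

9 bolts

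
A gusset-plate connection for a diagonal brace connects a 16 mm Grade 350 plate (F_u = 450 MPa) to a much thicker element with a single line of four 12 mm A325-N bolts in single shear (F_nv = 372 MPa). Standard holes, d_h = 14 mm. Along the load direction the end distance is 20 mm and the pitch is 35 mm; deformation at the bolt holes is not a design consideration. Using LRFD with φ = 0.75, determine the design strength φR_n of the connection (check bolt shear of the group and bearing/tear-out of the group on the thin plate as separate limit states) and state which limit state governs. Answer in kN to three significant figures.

126 kN (bolt shear governs)

Bolt shear: A_b = π·12²/4 = 113.1 mm²; R_n = 372 × 113.1 × 4 × 1 / 1000 = 168.3 kN → 0.75 × 168.3 = 126 kN.
Bearing (1.5 l_c t F_u ≤ 3.0 d t F_u): upper limit = 3.0·12·16·450 / 1000 = 259.2 kN.
  Edge l_c = 20 − 14/2 = 13 → r_n = 140.4 kN; interior l_c = 35 − 14 = 21 → r_n = 226.8 kN.
  R_n,bearing = 1·140.4 + 3·226.8 = 820.8 kN → 0.75 × 820.8 = 616 kN.
Bolt shear governs: 126 kN.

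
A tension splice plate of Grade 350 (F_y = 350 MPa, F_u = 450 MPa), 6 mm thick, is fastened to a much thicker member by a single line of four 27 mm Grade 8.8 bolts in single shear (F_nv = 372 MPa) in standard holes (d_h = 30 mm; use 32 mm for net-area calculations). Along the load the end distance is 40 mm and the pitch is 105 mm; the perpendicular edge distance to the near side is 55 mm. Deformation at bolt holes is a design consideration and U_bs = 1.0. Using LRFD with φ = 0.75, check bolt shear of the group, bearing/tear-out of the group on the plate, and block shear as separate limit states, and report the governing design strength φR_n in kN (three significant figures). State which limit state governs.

374 kN (block shear governs)

Bolt shear: A_b = π·27²/4 = 572.6 mm²; R_n = 372 × 572.6 × 4 × 1 / 1000 = 852 kN → 0.75 × 852 = 639 kN.
Bearing: edge l_c = 25, r_n = 81 kN; interior l_c = 75, r_n = 175 kN; R_n = 81 + 3·175 = 605.9 kN → 454 kN.
Block shear: A_gv = 2130, A_nv = 1458, A_nt = 234 mm²; R_n = min(0.6F_uA_nv, 0.6F_yA_gv) + U_bs·F_u·A_nt = 499 kN → 374 kN.
Block shear governs: 374 kN.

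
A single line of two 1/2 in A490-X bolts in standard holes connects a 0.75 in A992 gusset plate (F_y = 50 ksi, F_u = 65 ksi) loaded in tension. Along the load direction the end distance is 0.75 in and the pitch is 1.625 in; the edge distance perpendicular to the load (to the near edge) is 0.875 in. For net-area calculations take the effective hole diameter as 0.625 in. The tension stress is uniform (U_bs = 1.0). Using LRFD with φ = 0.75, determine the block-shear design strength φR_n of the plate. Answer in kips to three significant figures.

52.1 kips

Shear plane L_v = 0.75 + 1·1.625 = 2.375 in; A_gv = 2.375 × 0.75 = 1.781 in².
A_nv = (2.375 − 1.5·0.625) × 0.75 = 1.078 in².
A_nt = (0.875 − 0.5·0.625) × 0.75 = 0.4219 in².
0.6 F_u A_nv = 42.05 kips; 0.6 F_y A_gv = 53.44 kips → shear rupture governs the shear term.
R_n = 42.05 + 1.0 × 65 × 0.4219 = 69.47 kips.
Design strength φR_n = 0.75 × 69.47 = 52.1 kips.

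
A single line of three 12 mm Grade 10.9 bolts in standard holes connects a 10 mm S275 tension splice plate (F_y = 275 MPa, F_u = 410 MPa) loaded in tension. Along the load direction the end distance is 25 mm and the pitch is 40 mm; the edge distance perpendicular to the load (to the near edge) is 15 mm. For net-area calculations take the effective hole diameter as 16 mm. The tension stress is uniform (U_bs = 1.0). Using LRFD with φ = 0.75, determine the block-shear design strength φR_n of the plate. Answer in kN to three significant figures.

141 kN

Shear plane L_v = 25 + 2·40 = 105 mm; A_gv = 105 × 10 = 1050 mm².
A_nv = (105 − 2.5·16) × 10 = 650 mm².
A_nt = (15 − 0.5·16) × 10 = 70 mm².
0.6 F_u A_nv = 159.9 kN; 0.6 F_y A_gv = 173.2 kN → shear rupture governs the shear term.
R_n = 159.9 + 1.0 × 410 × 70 / 1000 = 188.6 kN.
Design strength φR_n = 0.75 × 188.6 = 141 kN.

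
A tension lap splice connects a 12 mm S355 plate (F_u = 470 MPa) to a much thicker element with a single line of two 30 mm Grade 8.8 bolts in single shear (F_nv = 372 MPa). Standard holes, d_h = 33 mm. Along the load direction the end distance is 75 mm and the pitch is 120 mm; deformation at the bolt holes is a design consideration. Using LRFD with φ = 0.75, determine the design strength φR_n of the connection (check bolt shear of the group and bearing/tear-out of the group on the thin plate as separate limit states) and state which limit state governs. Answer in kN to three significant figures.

394 kN (bolt shear governs)

Bolt shear: A_b = π·30²/4 = 706.9 mm²; R_n = 372 × 706.9 × 2 × 1 / 1000 = 525.9 kN → 0.75 × 525.9 = 394 kN.
Bearing (1.2 l_c t F_u ≤ 2.4 d t F_u): upper limit = 2.4·30·12·470 / 1000 = 406.1 kN.
  Edge l_c = 75 − 33/2 = 58.5 → r_n = 395.9 kN; interior l_c = 120 − 33 = 87 → r_n = 406.1 kN.
  R_n,bearing = 1·395.9 + 1·406.1 = 802 kN → 0.75 × 802 = 602 kN.
Bolt shear governs: 394 kN.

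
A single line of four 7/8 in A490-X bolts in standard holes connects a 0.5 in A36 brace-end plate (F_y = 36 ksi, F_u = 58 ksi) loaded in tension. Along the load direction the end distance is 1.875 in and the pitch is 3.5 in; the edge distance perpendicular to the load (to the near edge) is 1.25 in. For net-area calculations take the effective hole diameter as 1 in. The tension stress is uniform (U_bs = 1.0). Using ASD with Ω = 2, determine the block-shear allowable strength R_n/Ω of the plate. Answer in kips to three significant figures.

Shear plane L_v = 1.875 + 3·3.5 = 12.38 in; A_gv = 12.38 × 0.5 = 6.188 in².
A_nv = (12.38 − 3.5·1) × 0.5 = 4.438 in².
A_nt = (1.25 − 0.5·1) × 0.5 = 0.375 in².
0.6 F_u A_nv = 154.4 kips; 0.6 F_y A_gv = 133.6 kips → shear yielding governs the shear term.
R_n = 133.6 + 1.0 × 58 × 0.375 = 155.4 kips.
Allowable strength R_n/Ω = 155.4 / 2 = 77.7 kips.

77.7 kips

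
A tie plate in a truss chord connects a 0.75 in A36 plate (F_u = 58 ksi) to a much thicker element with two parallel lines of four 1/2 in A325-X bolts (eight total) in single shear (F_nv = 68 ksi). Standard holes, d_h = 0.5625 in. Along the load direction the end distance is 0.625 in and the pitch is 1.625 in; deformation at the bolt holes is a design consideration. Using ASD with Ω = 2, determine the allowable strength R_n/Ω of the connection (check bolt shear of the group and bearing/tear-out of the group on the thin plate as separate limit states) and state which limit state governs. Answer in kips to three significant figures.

53.4 kips (bolt shear governs)

Bolt shear: A_b = π·0.5²/4 = 0.1963 in²; R_n = 68 × 0.1963 × 8 × 1 = 106.8 kips → 106.8 / 2 = 53.4 kips.
Bearing (1.2 l_c t F_u ≤ 2.4 d t F_u): upper limit = 2.4·0.5·0.75·58 = 52.2 kips.
  Edge l_c = 0.625 − 0.5625/2 = 0.3438 → r_n = 17.94 kips; interior l_c = 1.625 − 0.5625 = 1.062 → r_n = 52.2 kips.
  R_n,bearing = 2·17.94 + 6·52.2 = 349.1 kips → 349.1 / 2 = 175 kips.
Bolt shear governs: 53.4 kips.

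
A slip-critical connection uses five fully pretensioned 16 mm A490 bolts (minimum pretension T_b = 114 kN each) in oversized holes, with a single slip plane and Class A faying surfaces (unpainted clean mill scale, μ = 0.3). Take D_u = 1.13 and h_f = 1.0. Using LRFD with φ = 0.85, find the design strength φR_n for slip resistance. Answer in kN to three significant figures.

164 kN

R_n = μ · D_u · h_f · T_b · n_s · n_b = 0.3 × 1.13 × 1.0 × 114 × 1 × 5 = 193.2 kN.
Design strength φR_n = 0.85 × 193.2 = 164 kN.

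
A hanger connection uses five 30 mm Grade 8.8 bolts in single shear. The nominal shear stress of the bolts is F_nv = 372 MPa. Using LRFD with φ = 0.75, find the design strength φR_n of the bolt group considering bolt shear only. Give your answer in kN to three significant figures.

A_b = π × 30² / 4 = 706.9 mm².
R_n = F_nv · A_b · n · n_s = 372 × 706.9 × 5 × 1 / 1000 = 1315 kN.
Design strength φR_n = 0.75 × 1315 = 986 kN.

986 kN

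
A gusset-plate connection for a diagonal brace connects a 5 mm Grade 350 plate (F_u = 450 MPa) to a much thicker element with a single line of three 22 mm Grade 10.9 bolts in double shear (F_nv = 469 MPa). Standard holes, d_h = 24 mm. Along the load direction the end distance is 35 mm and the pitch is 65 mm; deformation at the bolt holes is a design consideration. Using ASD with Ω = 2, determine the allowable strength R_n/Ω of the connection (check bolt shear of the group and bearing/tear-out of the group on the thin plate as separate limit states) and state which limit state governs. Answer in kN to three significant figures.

Bolt shear: A_b = π·22²/4 = 380.1 mm²; R_n = 469 × 380.1 × 3 × 2 / 1000 = 1070 kN → 1070 / 2 = 535 kN.
Bearing (1.2 l_c t F_u ≤ 2.4 d t F_u): upper limit = 2.4·22·5·450 / 1000 = 118.8 kN.
  Edge l_c = 35 − 24/2 = 23 → r_n = 62.1 kN; interior l_c = 65 − 24 = 41 → r_n = 110.7 kN.
  R_n,bearing = 1·62.1 + 2·110.7 = 283.5 kN → 283.5 / 2 = 142 kN.
Bearing governs: 142 kN.

142 kN (bearing governs)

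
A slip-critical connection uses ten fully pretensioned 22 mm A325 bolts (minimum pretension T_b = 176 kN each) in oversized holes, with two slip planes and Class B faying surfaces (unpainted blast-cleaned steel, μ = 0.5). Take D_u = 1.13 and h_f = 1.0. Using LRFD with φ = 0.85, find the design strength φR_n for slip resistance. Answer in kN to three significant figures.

R_n = μ · D_u · h_f · T_b · n_s · n_b = 0.5 × 1.13 × 1.0 × 176 × 2 × 10 = 1989 kN.
Design strength φR_n = 0.85 × 1989 = 1690 kN.

1690 kN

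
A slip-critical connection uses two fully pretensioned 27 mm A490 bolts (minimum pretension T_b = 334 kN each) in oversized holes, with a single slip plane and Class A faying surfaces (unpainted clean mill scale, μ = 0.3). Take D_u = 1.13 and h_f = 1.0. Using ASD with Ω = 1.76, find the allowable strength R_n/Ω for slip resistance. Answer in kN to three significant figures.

R_n = μ · D_u · h_f · T_b · n_s · n_b = 0.3 × 1.13 × 1.0 × 334 × 1 × 2 = 226.5 kN.
Allowable strength R_n/Ω = 226.5 / 1.76 = 129 kN.

129 kN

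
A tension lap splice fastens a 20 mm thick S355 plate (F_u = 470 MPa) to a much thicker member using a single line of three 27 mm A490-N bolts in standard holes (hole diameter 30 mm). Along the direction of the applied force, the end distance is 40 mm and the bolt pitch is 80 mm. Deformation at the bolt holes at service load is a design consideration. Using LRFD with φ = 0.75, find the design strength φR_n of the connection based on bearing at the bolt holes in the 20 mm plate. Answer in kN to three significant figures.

1060 kN

Per bolt r_n = 1.2 l_c t F_u ≤ 2.4 d t F_u; upper limit = 2.4 × 27 × 20 × 470 / 1000 = 609.1 kN.
Edge bolt: l_c = 40 − 30/2 = 25 mm → 1.2 × 25 × 20 × 470 / 1000 = 282 → r_n = 282 kN.
Interior bolts: l_c = 80 − 30 = 50 mm → 1.2 × 50 × 20 × 470 / 1000 = 564 → r_n = 564 kN.
R_n = 1 × 282 + 2 × 564 = 1410 kN.
Design strength φR_n = 0.75 × 1410 = 1060 kN.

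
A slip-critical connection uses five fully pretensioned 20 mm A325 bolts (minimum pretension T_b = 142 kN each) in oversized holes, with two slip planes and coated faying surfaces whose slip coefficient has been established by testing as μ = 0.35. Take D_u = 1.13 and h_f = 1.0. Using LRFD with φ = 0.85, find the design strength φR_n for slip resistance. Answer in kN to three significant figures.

R_n = μ · D_u · h_f · T_b · n_s · n_b = 0.35 × 1.13 × 1.0 × 142 × 2 × 5 = 561.6 kN.
Design strength φR_n = 0.85 × 561.6 = 477 kN.

477 kN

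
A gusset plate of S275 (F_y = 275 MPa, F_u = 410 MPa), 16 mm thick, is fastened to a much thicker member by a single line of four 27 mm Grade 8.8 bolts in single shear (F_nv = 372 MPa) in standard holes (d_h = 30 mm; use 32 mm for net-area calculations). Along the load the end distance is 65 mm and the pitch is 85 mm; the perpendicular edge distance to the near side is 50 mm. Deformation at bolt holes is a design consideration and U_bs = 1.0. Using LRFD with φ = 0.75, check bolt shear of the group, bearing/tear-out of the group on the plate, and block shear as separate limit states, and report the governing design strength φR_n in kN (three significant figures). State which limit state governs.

Bolt shear: A_b = π·27²/4 = 572.6 mm²; R_n = 372 × 572.6 × 4 × 1 / 1000 = 852 kN → 0.75 × 852 = 639 kN.
Bearing: edge l_c = 50, r_n = 393.6 kN; interior l_c = 55, r_n = 425.1 kN; R_n = 393.6 + 3·425.1 = 1669 kN → 1250 kN.
Block shear: A_gv = 5120, A_nv = 3328, A_nt = 544 mm²; R_n = min(0.6F_uA_nv, 0.6F_yA_gv) + U_bs·F_u·A_nt = 1042 kN → 781 kN.
Bolt shear governs: 639 kN.

639 kN (bolt shear governs)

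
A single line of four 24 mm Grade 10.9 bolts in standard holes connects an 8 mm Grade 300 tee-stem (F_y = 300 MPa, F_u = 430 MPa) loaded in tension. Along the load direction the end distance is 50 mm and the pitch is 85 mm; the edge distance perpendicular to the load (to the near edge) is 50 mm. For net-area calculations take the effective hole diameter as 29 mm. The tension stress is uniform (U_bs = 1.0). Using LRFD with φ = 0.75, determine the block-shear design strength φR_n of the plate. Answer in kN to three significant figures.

Shear plane L_v = 50 + 3·85 = 305 mm; A_gv = 305 × 8 = 2440 mm².
A_nv = (305 − 3.5·29) × 8 = 1628 mm².
A_nt = (50 − 0.5·29) × 8 = 284 mm².
0.6 F_u A_nv = 420 kN; 0.6 F_y A_gv = 439.2 kN → shear rupture governs the shear term.
R_n = 420 + 1.0 × 430 × 284 / 1000 = 542.1 kN.
Design strength φR_n = 0.75 × 542.1 = 407 kN.

407 kN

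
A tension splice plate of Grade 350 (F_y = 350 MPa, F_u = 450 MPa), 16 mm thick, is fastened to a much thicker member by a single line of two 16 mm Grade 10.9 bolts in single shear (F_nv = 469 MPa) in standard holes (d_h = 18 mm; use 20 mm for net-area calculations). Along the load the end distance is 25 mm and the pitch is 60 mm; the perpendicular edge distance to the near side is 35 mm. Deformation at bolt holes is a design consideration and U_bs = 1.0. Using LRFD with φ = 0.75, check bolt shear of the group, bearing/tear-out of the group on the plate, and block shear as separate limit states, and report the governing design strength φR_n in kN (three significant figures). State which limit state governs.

141 kN (bolt shear governs)

Bolt shear: A_b = π·16²/4 = 201.1 mm²; R_n = 469 × 201.1 × 2 × 1 / 1000 = 188.6 kN → 0.75 × 188.6 = 141 kN.
Bearing: edge l_c = 16, r_n = 138.2 kN; interior l_c = 42, r_n = 276.5 kN; R_n = 138.2 + 1·276.5 = 414.7 kN → 311 kN.
Block shear: A_gv = 1360, A_nv = 880, A_nt = 400 mm²; R_n = min(0.6F_uA_nv, 0.6F_yA_gv) + U_bs·F_u·A_nt = 417.6 kN → 313 kN.
Bolt shear governs: 141 kN.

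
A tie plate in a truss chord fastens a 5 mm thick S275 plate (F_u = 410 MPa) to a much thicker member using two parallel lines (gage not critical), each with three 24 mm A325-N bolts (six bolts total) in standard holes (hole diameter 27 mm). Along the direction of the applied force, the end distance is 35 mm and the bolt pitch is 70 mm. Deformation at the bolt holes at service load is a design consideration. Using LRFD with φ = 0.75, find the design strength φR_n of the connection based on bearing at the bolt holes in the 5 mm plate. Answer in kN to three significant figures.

Per bolt r_n = 1.2 l_c t F_u ≤ 2.4 d t F_u; upper limit = 2.4 × 24 × 5 × 410 / 1000 = 118.1 kN.
Edge bolt: l_c = 35 − 27/2 = 21.5 mm → 1.2 × 21.5 × 5 × 410 / 1000 = 52.89 → r_n = 52.89 kN.
Interior bolts: l_c = 70 − 27 = 43 mm → 1.2 × 43 × 5 × 410 / 1000 = 105.8 → r_n = 105.8 kN.
R_n = 2 × 52.89 + 4 × 105.8 = 528.9 kN.
Design strength φR_n = 0.75 × 528.9 = 397 kN.

397 kN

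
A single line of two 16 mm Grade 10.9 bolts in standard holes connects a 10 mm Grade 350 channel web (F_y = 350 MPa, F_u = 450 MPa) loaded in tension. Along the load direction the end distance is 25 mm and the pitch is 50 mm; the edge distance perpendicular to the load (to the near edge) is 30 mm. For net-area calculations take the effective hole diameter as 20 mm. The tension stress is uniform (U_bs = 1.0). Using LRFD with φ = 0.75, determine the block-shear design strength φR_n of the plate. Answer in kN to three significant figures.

Shear plane L_v = 25 + 1·50 = 75 mm; A_gv = 75 × 10 = 750 mm².
A_nv = (75 − 1.5·20) × 10 = 450 mm².
A_nt = (30 − 0.5·20) × 10 = 200 mm².
0.6 F_u A_nv = 121.5 kN; 0.6 F_y A_gv = 157.5 kN → shear rupture governs the shear term.
R_n = 121.5 + 1.0 × 450 × 200 / 1000 = 211.5 kN.
Design strength φR_n = 0.75 × 211.5 = 159 kN.

159 kN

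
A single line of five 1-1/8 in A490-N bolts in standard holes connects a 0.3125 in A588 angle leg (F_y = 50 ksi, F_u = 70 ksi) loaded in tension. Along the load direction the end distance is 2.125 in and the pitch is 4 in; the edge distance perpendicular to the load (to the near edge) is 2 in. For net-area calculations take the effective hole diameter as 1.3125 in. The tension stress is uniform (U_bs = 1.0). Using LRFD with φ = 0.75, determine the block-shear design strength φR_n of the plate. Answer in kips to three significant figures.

Shear plane L_v = 2.125 + 4·4 = 18.12 in; A_gv = 18.12 × 0.3125 = 5.664 in².
A_nv = (18.12 − 4.5·1.3125) × 0.3125 = 3.818 in².
A_nt = (2 − 0.5·1.3125) × 0.3125 = 0.4199 in².
0.6 F_u A_nv = 160.4 kips; 0.6 F_y A_gv = 169.9 kips → shear rupture governs the shear term.
R_n = 160.4 + 1.0 × 70 × 0.4199 = 189.8 kips.
Design strength φR_n = 0.75 × 189.8 = 142 kips.

142 kips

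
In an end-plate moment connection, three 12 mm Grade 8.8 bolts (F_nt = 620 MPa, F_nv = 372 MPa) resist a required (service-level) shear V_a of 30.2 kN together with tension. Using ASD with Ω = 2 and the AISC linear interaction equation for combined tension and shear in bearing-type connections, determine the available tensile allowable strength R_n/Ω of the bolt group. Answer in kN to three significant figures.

A_b = π·12²/4 = 113.1 mm²; f_rv = 30.2 × 1000 / (3 × 113.1) = 89.01 MPa.
F'_nt = 1.3 F_nt − (Ω F_nt / F_nv) f_rv = 1.3·620 − (2·620/372)·89.01 = 509.3 MPa, capped at F_nt → F'_nt = 509.3 MPa.
R_n = F'_nt · A_b · n = 509.3 × 113.1 × 3 / 1000 = 172.8 kN.
Allowable strength R_n/Ω = 172.8 / 2 = 86.4 kN.

86.4 kN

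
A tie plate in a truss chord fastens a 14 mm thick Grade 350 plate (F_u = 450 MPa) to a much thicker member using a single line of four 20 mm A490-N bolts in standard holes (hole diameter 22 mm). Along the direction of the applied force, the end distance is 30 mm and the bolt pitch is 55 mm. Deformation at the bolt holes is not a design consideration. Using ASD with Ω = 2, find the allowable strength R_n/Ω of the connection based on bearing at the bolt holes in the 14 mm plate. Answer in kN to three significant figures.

558 kN

Per bolt r_n = 1.5 l_c t F_u ≤ 3.0 d t F_u; upper limit = 3.0 × 20 × 14 × 450 / 1000 = 378 kN.
Edge bolt: l_c = 30 − 22/2 = 19 mm → 1.5 × 19 × 14 × 450 / 1000 = 179.6 → r_n = 179.6 kN.
Interior bolts: l_c = 55 − 22 = 33 mm → 1.5 × 33 × 14 × 450 / 1000 = 311.9 → r_n = 311.9 kN.
R_n = 1 × 179.6 + 3 × 311.9 = 1115 kN.
Allowable strength R_n/Ω = 1115 / 2 = 558 kN.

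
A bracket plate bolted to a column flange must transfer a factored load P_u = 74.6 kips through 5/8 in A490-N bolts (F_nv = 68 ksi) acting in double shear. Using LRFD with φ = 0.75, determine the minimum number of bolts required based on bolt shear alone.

A_b = π·0.625²/4 = 0.3068 in².
Per-bolt design strength φR_n = 0.75 × 68 × 0.3068 × 2 = 31.29 kips.
n ≥ 74.6 / 31.29 = 2.384 → use 3 bolts.

3 bolts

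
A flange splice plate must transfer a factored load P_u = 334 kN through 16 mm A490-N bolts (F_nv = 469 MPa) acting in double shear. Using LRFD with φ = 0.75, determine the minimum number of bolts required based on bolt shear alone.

3 bolts

A_b = π·16²/4 = 201.1 mm².
Per-bolt design strength φR_n = 0.75 × 469 × 201.1 × 2 / 1000 = 141.4 kN.
n ≥ 334 / 141.4 = 2.361 → use 3 bolts.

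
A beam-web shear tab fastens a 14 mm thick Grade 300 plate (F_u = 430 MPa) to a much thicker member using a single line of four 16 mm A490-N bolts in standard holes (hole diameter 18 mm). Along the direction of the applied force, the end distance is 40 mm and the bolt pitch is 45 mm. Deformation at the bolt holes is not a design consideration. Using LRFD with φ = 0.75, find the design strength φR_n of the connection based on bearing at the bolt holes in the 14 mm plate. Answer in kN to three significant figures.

759 kN

Per bolt r_n = 1.5 l_c t F_u ≤ 3.0 d t F_u; upper limit = 3.0 × 16 × 14 × 430 / 1000 = 289 kN.
Edge bolt: l_c = 40 − 18/2 = 31 mm → 1.5 × 31 × 14 × 430 / 1000 = 279.9 → r_n = 279.9 kN.
Interior bolts: l_c = 45 − 18 = 27 mm → 1.5 × 27 × 14 × 430 / 1000 = 243.8 → r_n = 243.8 kN.
R_n = 1 × 279.9 + 3 × 243.8 = 1011 kN.
Design strength φR_n = 0.75 × 1011 = 759 kN.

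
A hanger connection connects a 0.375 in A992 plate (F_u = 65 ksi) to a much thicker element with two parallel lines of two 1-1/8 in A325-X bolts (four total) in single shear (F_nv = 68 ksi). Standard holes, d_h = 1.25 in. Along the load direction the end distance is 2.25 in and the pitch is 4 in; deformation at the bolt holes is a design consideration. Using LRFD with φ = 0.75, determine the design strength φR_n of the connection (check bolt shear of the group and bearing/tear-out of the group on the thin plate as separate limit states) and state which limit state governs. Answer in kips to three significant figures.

Bolt shear: A_b = π·1.125²/4 = 0.994 in²; R_n = 68 × 0.994 × 4 × 1 = 270.4 kips → 0.75 × 270.4 = 203 kips.
Bearing (1.2 l_c t F_u ≤ 2.4 d t F_u): upper limit = 2.4·1.125·0.375·65 = 65.81 kips.
  Edge l_c = 2.25 − 1.25/2 = 1.625 → r_n = 47.53 kips; interior l_c = 4 − 1.25 = 2.75 → r_n = 65.81 kips.
  R_n,bearing = 2·47.53 + 2·65.81 = 226.7 kips → 0.75 × 226.7 = 170 kips.
Bearing governs: 170 kips.

170 kips (bearing governs)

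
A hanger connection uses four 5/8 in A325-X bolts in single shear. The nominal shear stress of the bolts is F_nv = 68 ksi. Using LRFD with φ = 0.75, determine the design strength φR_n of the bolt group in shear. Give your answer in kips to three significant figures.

A_b = π × 0.625² / 4 = 0.3068 in².
R_n = F_nv · A_b · n · n_s = 68 × 0.3068 × 4 × 1 = 83.45 kips.
Design strength φR_n = 0.75 × 83.45 = 62.6 kips.

62.6 kips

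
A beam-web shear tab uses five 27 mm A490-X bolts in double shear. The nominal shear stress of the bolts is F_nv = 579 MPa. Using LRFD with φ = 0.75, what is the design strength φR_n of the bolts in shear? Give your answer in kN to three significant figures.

2490 kN

A_b = π × 27² / 4 = 572.6 mm².
R_n = F_nv · A_b · n · n_s = 579 × 572.6 × 5 × 2 / 1000 = 3315 kN.
Design strength φR_n = 0.75 × 3315 = 2490 kN.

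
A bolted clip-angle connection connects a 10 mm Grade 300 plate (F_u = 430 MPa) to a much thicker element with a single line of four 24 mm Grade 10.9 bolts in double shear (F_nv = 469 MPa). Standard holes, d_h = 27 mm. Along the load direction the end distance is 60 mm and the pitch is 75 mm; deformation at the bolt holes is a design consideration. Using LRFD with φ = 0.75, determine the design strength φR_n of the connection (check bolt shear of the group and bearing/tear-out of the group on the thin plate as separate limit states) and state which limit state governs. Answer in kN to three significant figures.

737 kN (bearing governs)

Bolt shear: A_b = π·24²/4 = 452.4 mm²; R_n = 469 × 452.4 × 4 × 2 / 1000 = 1697 kN → 0.75 × 1697 = 1270 kN.
Bearing (1.2 l_c t F_u ≤ 2.4 d t F_u): upper limit = 2.4·24·10·430 / 1000 = 247.7 kN.
  Edge l_c = 60 − 27/2 = 46.5 → r_n = 239.9 kN; interior l_c = 75 − 27 = 48 → r_n = 247.7 kN.
  R_n,bearing = 1·239.9 + 3·247.7 = 983 kN → 0.75 × 983 = 737 kN.
Bearing governs: 737 kN.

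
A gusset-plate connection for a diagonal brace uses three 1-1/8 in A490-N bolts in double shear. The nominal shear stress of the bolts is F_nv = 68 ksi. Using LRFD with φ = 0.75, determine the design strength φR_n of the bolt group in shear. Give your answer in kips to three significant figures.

304 kips

A_b = π × 1.125² / 4 = 0.994 in².
R_n = F_nv · A_b · n · n_s = 68 × 0.994 × 3 × 2 = 405.6 kips.
Design strength φR_n = 0.75 × 405.6 = 304 kips.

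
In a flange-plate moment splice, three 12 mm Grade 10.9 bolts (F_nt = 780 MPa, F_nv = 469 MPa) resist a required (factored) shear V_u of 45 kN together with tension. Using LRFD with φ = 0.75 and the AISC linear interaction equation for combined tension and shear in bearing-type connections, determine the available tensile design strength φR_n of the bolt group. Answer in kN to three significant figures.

183 kN

A_b = π·12²/4 = 113.1 mm²; f_rv = 45 × 1000 / (3 × 113.1) = 132.6 MPa.
F'_nt = 1.3 F_nt − (F_nt / φF_nv) f_rv = 1.3·780 − (780/(0.75·469))·132.6 = 719.9 MPa, capped at F_nt → F'_nt = 719.9 MPa.
R_n = F'_nt · A_b · n = 719.9 × 113.1 × 3 / 1000 = 244.3 kN.
Design strength φR_n = 0.75 × 244.3 = 183 kN.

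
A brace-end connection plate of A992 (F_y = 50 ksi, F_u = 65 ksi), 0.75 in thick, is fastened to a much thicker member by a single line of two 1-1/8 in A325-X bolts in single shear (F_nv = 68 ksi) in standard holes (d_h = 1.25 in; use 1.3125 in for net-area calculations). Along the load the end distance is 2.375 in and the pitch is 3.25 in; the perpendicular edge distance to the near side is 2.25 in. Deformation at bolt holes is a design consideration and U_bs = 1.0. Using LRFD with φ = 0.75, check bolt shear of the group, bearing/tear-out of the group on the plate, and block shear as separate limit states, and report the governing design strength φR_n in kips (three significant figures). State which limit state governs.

101 kips (bolt shear governs)

Bolt shear: A_b = π·1.125²/4 = 0.994 in²; R_n = 68 × 0.994 × 2 × 1 = 135.2 kips → 0.75 × 135.2 = 101 kips.
Bearing: edge l_c = 1.75, r_n = 102.4 kips; interior l_c = 2, r_n = 117 kips; R_n = 102.4 + 1·117 = 219.4 kips → 165 kips.
Block shear: A_gv = 4.219, A_nv = 2.742, A_nt = 1.195 in²; R_n = min(0.6F_uA_nv, 0.6F_yA_gv) + U_bs·F_u·A_nt = 184.6 kips → 138 kips.
Bolt shear governs: 101 kips.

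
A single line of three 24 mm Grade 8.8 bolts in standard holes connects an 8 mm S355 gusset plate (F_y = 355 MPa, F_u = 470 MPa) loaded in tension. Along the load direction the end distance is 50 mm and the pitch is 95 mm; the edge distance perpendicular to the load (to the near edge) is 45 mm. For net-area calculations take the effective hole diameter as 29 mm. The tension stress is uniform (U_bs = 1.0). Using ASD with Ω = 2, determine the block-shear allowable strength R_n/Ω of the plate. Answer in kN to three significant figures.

Shear plane L_v = 50 + 2·95 = 240 mm; A_gv = 240 × 8 = 1920 mm².
A_nv = (240 − 2.5·29) × 8 = 1340 mm².
A_nt = (45 − 0.5·29) × 8 = 244 mm².
0.6 F_u A_nv = 377.9 kN; 0.6 F_y A_gv = 409 kN → shear rupture governs the shear term.
R_n = 377.9 + 1.0 × 470 × 244 / 1000 = 492.6 kN.
Allowable strength R_n/Ω = 492.6 / 2 = 246 kN.

246 kN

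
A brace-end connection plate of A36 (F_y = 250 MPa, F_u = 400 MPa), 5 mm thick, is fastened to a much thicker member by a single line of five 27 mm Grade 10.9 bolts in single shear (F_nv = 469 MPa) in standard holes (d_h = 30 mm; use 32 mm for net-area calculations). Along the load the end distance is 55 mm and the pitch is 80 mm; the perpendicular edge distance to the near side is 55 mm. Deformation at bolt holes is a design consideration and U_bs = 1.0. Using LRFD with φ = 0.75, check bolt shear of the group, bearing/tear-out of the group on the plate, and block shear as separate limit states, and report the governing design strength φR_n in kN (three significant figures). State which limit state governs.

Bolt shear: A_b = π·27²/4 = 572.6 mm²; R_n = 469 × 572.6 × 5 × 1 / 1000 = 1343 kN → 0.75 × 1343 = 1010 kN.
Bearing: edge l_c = 40, r_n = 96 kN; interior l_c = 50, r_n = 120 kN; R_n = 96 + 4·120 = 576 kN → 432 kN.
Block shear: A_gv = 1875, A_nv = 1155, A_nt = 195 mm²; R_n = min(0.6F_uA_nv, 0.6F_yA_gv) + U_bs·F_u·A_nt = 355.2 kN → 266 kN.
Block shear governs: 266 kN.

266 kN (block shear governs)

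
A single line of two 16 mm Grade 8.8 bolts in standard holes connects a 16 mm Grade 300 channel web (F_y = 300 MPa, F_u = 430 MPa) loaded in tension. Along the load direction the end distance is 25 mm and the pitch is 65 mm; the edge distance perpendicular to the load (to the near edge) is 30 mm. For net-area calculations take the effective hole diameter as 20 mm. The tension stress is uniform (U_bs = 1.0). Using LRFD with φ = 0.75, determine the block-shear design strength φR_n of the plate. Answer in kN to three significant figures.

289 kN

Shear plane L_v = 25 + 1·65 = 90 mm; A_gv = 90 × 16 = 1440 mm².
A_nv = (90 − 1.5·20) × 16 = 960 mm².
A_nt = (30 − 0.5·20) × 16 = 320 mm².
0.6 F_u A_nv = 247.7 kN; 0.6 F_y A_gv = 259.2 kN → shear rupture governs the shear term.
R_n = 247.7 + 1.0 × 430 × 320 / 1000 = 385.3 kN.
Design strength φR_n = 0.75 × 385.3 = 289 kN.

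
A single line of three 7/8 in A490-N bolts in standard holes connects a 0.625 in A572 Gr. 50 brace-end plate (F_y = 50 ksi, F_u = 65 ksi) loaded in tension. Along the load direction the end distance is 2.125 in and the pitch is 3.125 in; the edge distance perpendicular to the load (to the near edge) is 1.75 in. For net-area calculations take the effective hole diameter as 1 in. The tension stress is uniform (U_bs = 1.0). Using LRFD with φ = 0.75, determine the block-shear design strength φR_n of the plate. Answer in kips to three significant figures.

Shear plane L_v = 2.125 + 2·3.125 = 8.375 in; A_gv = 8.375 × 0.625 = 5.234 in².
A_nv = (8.375 − 2.5·1) × 0.625 = 3.672 in².
A_nt = (1.75 − 0.5·1) × 0.625 = 0.7812 in².
0.6 F_u A_nv = 143.2 kips; 0.6 F_y A_gv = 157 kips → shear rupture governs the shear term.
R_n = 143.2 + 1.0 × 65 × 0.7812 = 194 kips.
Design strength φR_n = 0.75 × 194 = 145 kips.

145 kips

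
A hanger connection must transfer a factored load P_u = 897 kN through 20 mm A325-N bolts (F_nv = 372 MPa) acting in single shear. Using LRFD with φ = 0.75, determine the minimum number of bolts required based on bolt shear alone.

11 bolts

A_b = π·20²/4 = 314.2 mm².
Per-bolt design strength φR_n = 0.75 × 372 × 314.2 × 1 / 1000 = 87.65 kN.
n ≥ 897 / 87.65 = 10.23 → use 11 bolts.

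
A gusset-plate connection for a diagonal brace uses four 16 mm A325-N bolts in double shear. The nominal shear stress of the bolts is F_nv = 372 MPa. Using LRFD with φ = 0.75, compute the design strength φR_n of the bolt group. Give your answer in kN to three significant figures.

449 kN

A_b = π × 16² / 4 = 201.1 mm².
R_n = F_nv · A_b · n · n_s = 372 × 201.1 × 4 × 2 / 1000 = 598.4 kN.
Design strength φR_n = 0.75 × 598.4 = 449 kN.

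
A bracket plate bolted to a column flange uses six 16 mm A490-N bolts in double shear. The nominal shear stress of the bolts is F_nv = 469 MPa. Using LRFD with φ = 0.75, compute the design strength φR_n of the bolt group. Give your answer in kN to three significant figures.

849 kN

A_b = π × 16² / 4 = 201.1 mm².
R_n = F_nv · A_b · n · n_s = 469 × 201.1 × 6 × 2 / 1000 = 1132 kN.
Design strength φR_n = 0.75 × 1132 = 849 kN.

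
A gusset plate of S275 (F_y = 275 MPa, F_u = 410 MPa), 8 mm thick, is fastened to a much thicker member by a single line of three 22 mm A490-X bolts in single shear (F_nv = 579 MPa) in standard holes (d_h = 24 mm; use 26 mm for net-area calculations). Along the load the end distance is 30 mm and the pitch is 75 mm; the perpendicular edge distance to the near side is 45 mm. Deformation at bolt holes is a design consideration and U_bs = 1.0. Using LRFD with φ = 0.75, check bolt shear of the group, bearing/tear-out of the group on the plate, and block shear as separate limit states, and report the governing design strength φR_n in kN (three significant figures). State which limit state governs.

248 kN (block shear governs)

Bolt shear: A_b = π·22²/4 = 380.1 mm²; R_n = 579 × 380.1 × 3 × 1 / 1000 = 660.3 kN → 0.75 × 660.3 = 495 kN.
Bearing: edge l_c = 18, r_n = 70.85 kN; interior l_c = 51, r_n = 173.2 kN; R_n = 70.85 + 2·173.2 = 417.2 kN → 313 kN.
Block shear: A_gv = 1440, A_nv = 920, A_nt = 256 mm²; R_n = min(0.6F_uA_nv, 0.6F_yA_gv) + U_bs·F_u·A_nt = 331.3 kN → 248 kN.
Block shear governs: 248 kN.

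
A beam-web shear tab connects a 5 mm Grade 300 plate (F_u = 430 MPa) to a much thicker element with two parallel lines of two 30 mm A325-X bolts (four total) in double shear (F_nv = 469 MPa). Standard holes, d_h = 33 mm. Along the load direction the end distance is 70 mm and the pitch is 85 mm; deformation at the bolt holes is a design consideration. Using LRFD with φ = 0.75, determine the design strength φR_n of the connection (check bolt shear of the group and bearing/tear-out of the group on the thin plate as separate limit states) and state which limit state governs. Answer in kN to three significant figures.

408 kN (bearing governs)

Bolt shear: A_b = π·30²/4 = 706.9 mm²; R_n = 469 × 706.9 × 4 × 2 / 1000 = 2652 kN → 0.75 × 2652 = 1990 kN.
Bearing (1.2 l_c t F_u ≤ 2.4 d t F_u): upper limit = 2.4·30·5·430 / 1000 = 154.8 kN.
  Edge l_c = 70 − 33/2 = 53.5 → r_n = 138 kN; interior l_c = 85 − 33 = 52 → r_n = 134.2 kN.
  R_n,bearing = 2·138 + 2·134.2 = 544.4 kN → 0.75 × 544.4 = 408 kN.
Bearing governs: 408 kN.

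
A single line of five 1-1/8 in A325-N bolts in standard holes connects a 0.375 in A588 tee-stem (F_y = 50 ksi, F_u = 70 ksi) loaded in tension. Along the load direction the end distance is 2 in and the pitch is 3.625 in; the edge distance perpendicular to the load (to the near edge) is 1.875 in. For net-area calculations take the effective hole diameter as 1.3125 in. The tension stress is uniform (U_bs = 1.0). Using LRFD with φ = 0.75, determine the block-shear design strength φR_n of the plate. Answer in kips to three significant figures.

149 kips

Shear plane L_v = 2 + 4·3.625 = 16.5 in; A_gv = 16.5 × 0.375 = 6.188 in².
A_nv = (16.5 − 4.5·1.3125) × 0.375 = 3.973 in².
A_nt = (1.875 − 0.5·1.3125) × 0.375 = 0.457 in².
0.6 F_u A_nv = 166.9 kips; 0.6 F_y A_gv = 185.6 kips → shear rupture governs the shear term.
R_n = 166.9 + 1.0 × 70 × 0.457 = 198.8 kips.
Design strength φR_n = 0.75 × 198.8 = 149 kips.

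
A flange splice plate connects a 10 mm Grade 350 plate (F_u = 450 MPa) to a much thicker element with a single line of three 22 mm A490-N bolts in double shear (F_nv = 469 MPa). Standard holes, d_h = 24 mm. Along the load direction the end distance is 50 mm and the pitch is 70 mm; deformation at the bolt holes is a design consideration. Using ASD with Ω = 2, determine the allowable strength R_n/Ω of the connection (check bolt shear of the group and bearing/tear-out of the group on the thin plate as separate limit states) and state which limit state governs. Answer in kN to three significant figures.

Bolt shear: A_b = π·22²/4 = 380.1 mm²; R_n = 469 × 380.1 × 3 × 2 / 1000 = 1070 kN → 1070 / 2 = 535 kN.
Bearing (1.2 l_c t F_u ≤ 2.4 d t F_u): upper limit = 2.4·22·10·450 / 1000 = 237.6 kN.
  Edge l_c = 50 − 24/2 = 38 → r_n = 205.2 kN; interior l_c = 70 − 24 = 46 → r_n = 237.6 kN.
  R_n,bearing = 1·205.2 + 2·237.6 = 680.4 kN → 680.4 / 2 = 340 kN.
Bearing governs: 340 kN.

340 kN (bearing governs)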